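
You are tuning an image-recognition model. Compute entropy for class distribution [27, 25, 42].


Probabilities: [27/94, 25/94, 42/94] ≈ [0.2872, 0.266, 0.4468]
H = -((27/94)·log₂(27/94) + (25/94)·log₂(25/94) + (42/94)·log₂(42/94))
  = 1.5444 bits

1.5444 bits


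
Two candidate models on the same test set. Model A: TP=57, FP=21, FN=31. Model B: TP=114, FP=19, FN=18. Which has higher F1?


Model A: P=57/78=0.7308, R=57/88=0.6477, F1=2PR/(P+R)=2TP/(2TP+FP+FN)=114/166=0.6867
Model B: P=114/133=0.8571, R=114/132=0.8636, F1=2PR/(P+R)=2TP/(2TP+FP+FN)=228/265=0.8604
0.6867 < 0.8604 → Model B

Model B


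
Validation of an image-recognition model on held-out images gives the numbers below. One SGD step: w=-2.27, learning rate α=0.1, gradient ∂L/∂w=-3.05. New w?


w_new = w - α·∇
= -2.27 - 0.1·-3.05
= -2.27 + 0.305
= -1.965

-1.965


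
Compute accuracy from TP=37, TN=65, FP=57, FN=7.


Accuracy = (TP+TN)/(TP+TN+FP+FN)
= (37+65)/(166)
= 102/166 = 61.45%

61.45%


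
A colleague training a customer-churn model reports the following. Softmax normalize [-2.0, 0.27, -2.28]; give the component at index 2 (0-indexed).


Exponentials: e^-2.0=0.1353, e^0.27=1.31, e^-2.28=0.1023
Sum = 1.5476
Softmax = [0.0874, 0.8465, 0.0661]
p[2] = 0.1023/1.5476 = 0.0661

0.0661


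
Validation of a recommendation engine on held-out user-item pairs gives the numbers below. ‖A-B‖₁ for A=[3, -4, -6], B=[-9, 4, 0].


d = |3+ 9| + |-4-4| + |-6-0|
  = 12 + 8 + 6
  = 26

26


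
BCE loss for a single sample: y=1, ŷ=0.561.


BCE = -[y·ln(p) + (1-y)·ln(1-p)]
= -1·ln(0.561) - 0
= -ln(0.561) = 0.578

0.578


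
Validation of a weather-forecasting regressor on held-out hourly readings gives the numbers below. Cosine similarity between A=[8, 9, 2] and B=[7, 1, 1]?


A·B = 8·7 + 9·1 + 2·1 = 67
‖A‖ = √149 = 12.2066, ‖B‖ = √51 = 7.1414
cos = 67/(√149·√51) = 67/√7599 = 0.7686

0.7686


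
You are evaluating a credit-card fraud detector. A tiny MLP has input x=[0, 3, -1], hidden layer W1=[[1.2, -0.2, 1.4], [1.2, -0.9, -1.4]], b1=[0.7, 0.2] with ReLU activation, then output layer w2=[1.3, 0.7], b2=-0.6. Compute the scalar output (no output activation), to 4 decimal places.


z1[0] = (1.2)·(0) + (-0.2)·(3) + (1.4)·(-1) + 0.7 = -1.3
z1[1] = (1.2)·(0) + (-0.9)·(3) + (-1.4)·(-1) + 0.2 = -1.1
h = ReLU(z1) = [0.0, 0.0]
output = (1.3)·(0.0) + (0.7)·(0.0) - 0.6 = -0.6

-0.6


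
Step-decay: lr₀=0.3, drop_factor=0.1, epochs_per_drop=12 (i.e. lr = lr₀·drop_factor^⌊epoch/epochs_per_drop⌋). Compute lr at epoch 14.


n_drops = ⌊14/12⌋ = 1
lr = 0.3·0.1^1 = 0.3·0.1 = 0.03

0.03


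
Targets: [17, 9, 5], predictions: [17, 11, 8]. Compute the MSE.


Squared errors: (17-17)²=0, (9-11)²=4, (5-8)²=9
Sum = 13
MSE = 13/3 = 13/3

13/3


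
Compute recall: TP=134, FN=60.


Recall = TP/(TP+FN)
= 134/(134+60)
= 134/194 = 69.07%

69.07%


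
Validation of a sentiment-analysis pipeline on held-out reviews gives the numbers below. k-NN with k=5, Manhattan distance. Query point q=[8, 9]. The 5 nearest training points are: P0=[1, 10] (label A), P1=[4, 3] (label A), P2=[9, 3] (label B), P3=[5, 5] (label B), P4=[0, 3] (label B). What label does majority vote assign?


d(q,P0) = 8  (label A)
d(q,P1) = 10  (label A)
d(q,P2) = 7  (label B)
d(q,P3) = 7  (label B)
d(q,P4) = 14  (label B)
Votes: A=2, B=3
Majority → B

B


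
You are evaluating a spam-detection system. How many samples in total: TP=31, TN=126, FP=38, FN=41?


Total = TP + TN + FP + FN
= 31 + 126 + 38 + 41
= 236
(Predicted positive: 69, predicted negative: 167)

236


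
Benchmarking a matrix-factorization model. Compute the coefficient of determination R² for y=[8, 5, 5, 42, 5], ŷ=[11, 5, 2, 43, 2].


ȳ = 13
SS_res = Σ(y-ŷ)² = 28
SS_tot = Σ(y-ȳ)² = 1058
R² = 1 - SS_res/SS_tot = 1 - 0.0265 = 0.9735

0.9735


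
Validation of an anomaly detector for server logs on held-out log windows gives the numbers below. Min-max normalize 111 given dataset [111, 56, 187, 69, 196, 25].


min=25, max=196
(111-25)/(196-25) = 86/171 = 0.5029

0.5029


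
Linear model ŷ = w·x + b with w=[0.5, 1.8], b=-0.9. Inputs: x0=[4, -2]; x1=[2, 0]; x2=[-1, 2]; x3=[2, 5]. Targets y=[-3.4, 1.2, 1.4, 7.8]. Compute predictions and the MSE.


ŷ0 = (0.5)·(4) + (1.8)·(-2) - 0.9 = -2.5
ŷ1 = (0.5)·(2) + (1.8)·(0) - 0.9 = 0.1
ŷ2 = (0.5)·(-1) + (1.8)·(2) - 0.9 = 2.2
ŷ3 = (0.5)·(2) + (1.8)·(5) - 0.9 = 9.1
errors² = [0.81, 1.21, 0.64, 1.69]
MSE = 4.3500/4 = 1.0875

1.0875


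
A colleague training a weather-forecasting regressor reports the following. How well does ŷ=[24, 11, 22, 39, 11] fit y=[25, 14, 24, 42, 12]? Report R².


ȳ = 23.4
SS_res = Σ(y-ŷ)² = 24
SS_tot = Σ(y-ȳ)² = 567.2
R² = 1 - SS_res/SS_tot = 1 - 0.0423 = 0.9577

0.9577


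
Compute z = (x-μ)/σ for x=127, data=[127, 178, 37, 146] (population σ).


μ = 122, σ = 52.3498
z = (127 - 122)/52.3498 = 0.0955

0.0955


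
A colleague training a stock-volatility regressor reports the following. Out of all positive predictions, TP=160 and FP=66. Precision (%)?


Precision = TP/(TP+FP)
= 160/(160+66)
= 160/226 = 70.8%

70.8%


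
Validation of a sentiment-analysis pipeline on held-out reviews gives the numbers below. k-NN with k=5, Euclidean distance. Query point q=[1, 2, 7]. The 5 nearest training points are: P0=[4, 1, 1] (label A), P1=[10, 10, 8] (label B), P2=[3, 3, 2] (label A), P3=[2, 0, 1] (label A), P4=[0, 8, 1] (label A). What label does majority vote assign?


d(q,P0) = 6.7823  (label A)
d(q,P1) = 12.083  (label B)
d(q,P2) = 5.4772  (label A)
d(q,P3) = 6.4031  (label A)
d(q,P4) = 8.544  (label A)
Votes: A=4, B=1
Majority → A

A


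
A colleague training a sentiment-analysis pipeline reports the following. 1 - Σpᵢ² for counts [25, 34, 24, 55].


Probabilities: [25/138, 34/138, 24/138, 55/138] ≈ [0.1812, 0.2464, 0.1739, 0.3986]
Σpᵢ² = (625 + 1156 + 576 + 3025)/138² = 5382/19044
Gini = 1 - Σpᵢ² = 1 - 5382/19044 = 0.7174

0.7174


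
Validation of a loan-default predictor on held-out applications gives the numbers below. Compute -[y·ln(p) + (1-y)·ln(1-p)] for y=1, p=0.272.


BCE = -[y·ln(p) + (1-y)·ln(1-p)]
= -1·ln(0.272) - 0
= -ln(0.272) = 1.302

1.302


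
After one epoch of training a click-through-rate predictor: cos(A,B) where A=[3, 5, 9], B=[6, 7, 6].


A·B = 3·6 + 5·7 + 9·6 = 107
‖A‖ = √115 = 10.7238, ‖B‖ = √121 = 11
cos = 107/(√115·√121) = 107/√13915 = 0.9071

0.9071


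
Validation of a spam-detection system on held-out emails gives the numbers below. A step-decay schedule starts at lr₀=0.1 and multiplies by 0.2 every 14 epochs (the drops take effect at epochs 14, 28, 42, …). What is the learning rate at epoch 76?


n_drops = ⌊76/14⌋ = 5
lr = 0.1·0.2^5 = 0.1·0.00032 = 0.000032

0.000032


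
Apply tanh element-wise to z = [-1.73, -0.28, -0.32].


tanh(-1.73) = -0.9391
tanh(-0.28) = -0.2729
tanh(-0.32) = -0.3095
result = [-0.9391, -0.2729, -0.3095]

[-0.9391, -0.2729, -0.3095]


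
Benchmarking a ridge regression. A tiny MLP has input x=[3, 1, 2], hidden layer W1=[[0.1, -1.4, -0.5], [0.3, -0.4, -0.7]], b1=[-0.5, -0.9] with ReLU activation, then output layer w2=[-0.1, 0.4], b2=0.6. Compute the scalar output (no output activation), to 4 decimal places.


z1[0] = (0.1)·(3) + (-1.4)·(1) + (-0.5)·(2) - 0.5 = -2.6
z1[1] = (0.3)·(3) + (-0.4)·(1) + (-0.7)·(2) - 0.9 = -1.8
h = ReLU(z1) = [0.0, 0.0]
output = (-0.1)·(0.0) + (0.4)·(0.0) + 0.6 = 0.6

0.6


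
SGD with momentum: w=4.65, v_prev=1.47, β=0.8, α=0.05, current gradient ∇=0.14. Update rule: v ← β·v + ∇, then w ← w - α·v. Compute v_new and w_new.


v_new = 0.8·1.47 + 0.14 = 1.176 + 0.14 = 1.316
w_new = 4.65 - 0.05·1.316 = 4.65 - 0.0658 = 4.5842

v_new=1.316, w_new=4.5842


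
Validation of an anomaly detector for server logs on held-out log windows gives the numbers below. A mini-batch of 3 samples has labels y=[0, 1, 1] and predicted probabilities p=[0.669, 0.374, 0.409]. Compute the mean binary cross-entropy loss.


L[0] = -ln(1-0.669) = -ln(0.331) = 1.1056
L[1] = -ln(0.374) = 0.9835
L[2] = -ln(0.409) = 0.894
mean = (1.1056 + 0.9835 + 0.894)/3 = 0.9944

0.9944


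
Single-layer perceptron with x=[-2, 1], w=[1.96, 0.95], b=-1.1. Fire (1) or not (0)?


z = (-2)·(1.96) + (1)·(0.95) - 1.1
  = -4.07
step(z) = 0 (z<0)

0


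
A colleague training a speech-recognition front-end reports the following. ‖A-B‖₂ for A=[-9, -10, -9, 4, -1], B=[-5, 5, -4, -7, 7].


d = √((-9+ 5)² + (-10-5)² + (-9+ 4)² + (4+ 7)² + (-1-7)²)
  = √(16 + 225 + 25 + 121 + 64)
  = √451 = 21.2368

21.2368


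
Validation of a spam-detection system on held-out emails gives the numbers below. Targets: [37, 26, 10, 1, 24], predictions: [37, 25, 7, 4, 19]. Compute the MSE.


Squared errors: (37-37)²=0, (26-25)²=1, (10-7)²=9, (1-4)²=9, (24-19)²=25
Sum = 44
MSE = 44/5 = 44/5

44/5


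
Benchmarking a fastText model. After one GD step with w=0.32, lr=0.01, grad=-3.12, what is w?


w_new = w - α·∇
= 0.32 - 0.01·-3.12
= 0.32 + 0.0312
= 0.3512

0.3512


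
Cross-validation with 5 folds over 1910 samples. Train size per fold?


Fold size = 1910/5 = 382
Training per fold = 1910 - 382 = 1528

1528


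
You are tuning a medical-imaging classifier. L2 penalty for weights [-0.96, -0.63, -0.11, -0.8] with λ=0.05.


‖w‖₂² = (-0.96)² + (-0.63)² + (-0.11)² + (-0.8)²
     = 0.9216 + 0.3969 + 0.0121 + 0.64
     = 1.9706
λ·‖w‖₂² = 0.05·1.9706 = 0.09853

0.09853


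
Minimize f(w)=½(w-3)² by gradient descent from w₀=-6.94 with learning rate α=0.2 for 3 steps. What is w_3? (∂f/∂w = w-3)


step 1: grad = -6.94-3 = -9.94; w = -6.94 - 0.2·(-9.94) = -4.952
step 2: grad = -4.952-3 = -7.952; w = -4.952 - 0.2·(-7.952) = -3.3616
step 3: grad = -3.3616-3 = -6.3616; w = -3.3616 - 0.2·(-6.3616) = -2.08928

-2.08928


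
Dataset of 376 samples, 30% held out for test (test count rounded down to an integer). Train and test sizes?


Test = ⌊376·30/100⌋ = 112
Train = 376 - 112 = 264

Train: 264, Test: 112


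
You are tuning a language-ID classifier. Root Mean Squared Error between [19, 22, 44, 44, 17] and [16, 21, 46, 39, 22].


MSE = 64/5 = 12.8
RMSE = √(64/5) = 3.5777

3.5777


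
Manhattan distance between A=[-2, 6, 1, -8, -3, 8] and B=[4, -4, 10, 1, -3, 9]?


d = |-2-4| + |6+ 4| + |1-10| + |-8-1| + |-3+ 3| + |8-9|
  = 6 + 10 + 9 + 9 + 0 + 1
  = 35

35


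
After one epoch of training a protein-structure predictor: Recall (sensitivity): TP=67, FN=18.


Recall = TP/(TP+FN)
= 67/(67+18)
= 67/85 = 78.82%

78.82%


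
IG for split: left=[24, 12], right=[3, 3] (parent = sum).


Parent = [27, 15], H_parent = 0.9403
H_left = 0.9183 (n=36), H_right = 1 (n=6)
H_children = (36/42)·0.9183 + (6/42)·1 = 0.93
IG = 0.9403 - 0.93 = 0.0103

0.0103


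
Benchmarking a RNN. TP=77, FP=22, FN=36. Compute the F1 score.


Precision = 77/99 = 0.7778
Recall = 77/113 = 0.6814
F1 = 2·P·R/(P+R) = 2·TP/(2·TP+FP+FN) = 154/(154+22+36) = 154/212 = 0.7264

0.7264


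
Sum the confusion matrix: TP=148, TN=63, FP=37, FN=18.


Total = TP + TN + FP + FN
= 148 + 63 + 37 + 18
= 266
(Predicted positive: 185, predicted negative: 81)

266


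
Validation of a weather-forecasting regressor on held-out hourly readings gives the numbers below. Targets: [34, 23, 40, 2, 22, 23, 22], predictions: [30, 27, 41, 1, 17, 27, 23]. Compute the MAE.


Absolute errors: |34-30|=4, |23-27|=4, |40-41|=1, |2-1|=1, |22-17|=5, |23-27|=4, |22-23|=1
Sum = 20
MAE = 20/7 = 20/7

20/7


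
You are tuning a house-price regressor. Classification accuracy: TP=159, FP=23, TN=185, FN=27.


Accuracy = (TP+TN)/(TP+TN+FP+FN)
= (159+185)/(394)
= 344/394 = 87.31%

87.31%


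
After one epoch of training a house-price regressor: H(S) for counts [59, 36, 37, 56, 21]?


Probabilities: [59/209, 36/209, 37/209, 56/209, 21/209] ≈ [0.2823, 0.1722, 0.177, 0.2679, 0.1005]
H = -((59/209)·log₂(59/209) + (36/209)·log₂(36/209) + (37/209)·log₂(37/209) + (56/209)·log₂(56/209) + (21/209)·log₂(21/209))
  = 2.2366 bits

2.2366 bits


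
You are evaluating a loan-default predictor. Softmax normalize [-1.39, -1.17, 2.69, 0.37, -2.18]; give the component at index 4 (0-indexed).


Exponentials: e^-1.39=0.2491, e^-1.17=0.3104, e^2.69=14.7317, e^0.37=1.4477, e^-2.18=0.113
Sum = 16.8519
Softmax = [0.0148, 0.0184, 0.8742, 0.0859, 0.0067]
p[4] = 0.113/16.8519 = 0.0067

0.0067


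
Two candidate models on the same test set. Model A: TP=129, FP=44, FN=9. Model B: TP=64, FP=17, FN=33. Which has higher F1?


Model A: P=129/173=0.7457, R=129/138=0.9348, F1=2PR/(P+R)=2TP/(2TP+FP+FN)=258/311=0.8296
Model B: P=64/81=0.7901, R=64/97=0.6598, F1=2PR/(P+R)=2TP/(2TP+FP+FN)=128/178=0.7191
0.8296 > 0.7191 → Model A

Model A


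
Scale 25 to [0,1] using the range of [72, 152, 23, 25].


min=23, max=152
(25-23)/(152-23) = 2/129 = 0.0155

0.0155


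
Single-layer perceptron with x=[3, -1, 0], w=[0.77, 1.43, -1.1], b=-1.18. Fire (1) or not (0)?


z = (3)·(0.77) + (-1)·(1.43) + (0)·(-1.1) - 1.18
  = -0.3
step(z) = 0 (z<0)

0


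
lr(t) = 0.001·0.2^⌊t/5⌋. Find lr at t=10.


n_drops = ⌊10/5⌋ = 2
lr = 0.001·0.2^2 = 0.001·0.04 = 0.00004

0.00004


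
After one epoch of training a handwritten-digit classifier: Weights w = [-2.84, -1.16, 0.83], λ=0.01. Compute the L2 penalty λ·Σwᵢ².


‖w‖₂² = (-2.84)² + (-1.16)² + (0.83)²
     = 8.0656 + 1.3456 + 0.6889
     = 10.1001
λ·‖w‖₂² = 0.01·10.1001 = 0.101001

0.101001


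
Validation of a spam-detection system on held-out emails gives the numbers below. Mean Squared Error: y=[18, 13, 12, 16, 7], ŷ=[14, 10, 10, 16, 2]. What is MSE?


Squared errors: (18-14)²=16, (13-10)²=9, (12-10)²=4, (16-16)²=0, (7-2)²=25
Sum = 54
MSE = 54/5 = 54/5

54/5


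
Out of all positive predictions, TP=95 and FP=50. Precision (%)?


Precision = TP/(TP+FP)
= 95/(95+50)
= 95/145 = 65.52%

65.52%


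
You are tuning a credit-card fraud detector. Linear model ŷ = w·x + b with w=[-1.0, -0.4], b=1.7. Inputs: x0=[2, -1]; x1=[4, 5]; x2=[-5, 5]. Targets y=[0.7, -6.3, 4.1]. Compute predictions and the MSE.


ŷ0 = (-1.0)·(2) + (-0.4)·(-1) + 1.7 = 0.1
ŷ1 = (-1.0)·(4) + (-0.4)·(5) + 1.7 = -4.3
ŷ2 = (-1.0)·(-5) + (-0.4)·(5) + 1.7 = 4.7
errors² = [0.36, 4.0, 0.36]
MSE = 4.7200/3 = 1.5733

1.5733


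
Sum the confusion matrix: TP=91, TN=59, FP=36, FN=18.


Total = TP + TN + FP + FN
= 91 + 59 + 36 + 18
= 204
(Predicted positive: 127, predicted negative: 77)

204


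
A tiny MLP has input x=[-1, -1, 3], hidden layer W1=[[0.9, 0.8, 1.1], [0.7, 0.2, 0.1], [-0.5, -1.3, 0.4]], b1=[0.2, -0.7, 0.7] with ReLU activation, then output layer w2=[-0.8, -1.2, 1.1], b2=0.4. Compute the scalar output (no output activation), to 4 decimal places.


z1[0] = (0.9)·(-1) + (0.8)·(-1) + (1.1)·(3) + 0.2 = 1.8
z1[1] = (0.7)·(-1) + (0.2)·(-1) + (0.1)·(3) - 0.7 = -1.3
z1[2] = (-0.5)·(-1) + (-1.3)·(-1) + (0.4)·(3) + 0.7 = 3.7
h = ReLU(z1) = [1.8, 0.0, 3.7]
output = (-0.8)·(1.8) + (-1.2)·(0.0) + (1.1)·(3.7) + 0.4 = 3.03

3.03


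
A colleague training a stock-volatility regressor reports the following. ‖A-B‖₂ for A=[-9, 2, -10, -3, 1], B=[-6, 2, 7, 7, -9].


d = √((-9+ 6)² + (2-2)² + (-10-7)² + (-3-7)² + (1+ 9)²)
  = √(9 + 0 + 289 + 100 + 100)
  = √498 = 22.3159

22.3159


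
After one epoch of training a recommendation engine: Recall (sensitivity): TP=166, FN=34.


Recall = TP/(TP+FN)
= 166/(166+34)
= 166/200 = 83.0%

83.0%


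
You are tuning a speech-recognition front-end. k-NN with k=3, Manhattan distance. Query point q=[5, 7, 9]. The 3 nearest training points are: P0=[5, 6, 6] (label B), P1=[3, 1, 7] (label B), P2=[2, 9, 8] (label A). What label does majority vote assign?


d(q,P0) = 4  (label B)
d(q,P1) = 10  (label B)
d(q,P2) = 6  (label A)
Votes: A=1, B=2
Majority → B

B


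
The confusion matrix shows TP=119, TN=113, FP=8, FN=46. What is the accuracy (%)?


Accuracy = (TP+TN)/(TP+TN+FP+FN)
= (119+113)/(286)
= 232/286 = 81.12%

81.12%


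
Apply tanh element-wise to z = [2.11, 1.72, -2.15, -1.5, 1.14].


tanh(2.11) = 0.971
tanh(1.72) = 0.9379
tanh(-2.15) = -0.9732
tanh(-1.5) = -0.9051
tanh(1.14) = 0.8144
result = [0.971, 0.9379, -0.9732, -0.9051, 0.8144]

[0.971, 0.9379, -0.9732, -0.9051, 0.8144]


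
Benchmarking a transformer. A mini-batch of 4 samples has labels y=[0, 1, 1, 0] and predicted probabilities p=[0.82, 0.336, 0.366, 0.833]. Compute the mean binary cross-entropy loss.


L[0] = -ln(1-0.82) = -ln(0.18) = 1.7148
L[1] = -ln(0.336) = 1.0906
L[2] = -ln(0.366) = 1.0051
L[3] = -ln(1-0.833) = -ln(0.167) = 1.7898
mean = (1.7148 + 1.0906 + 1.0051 + 1.7898)/4 = 1.4001

1.4001


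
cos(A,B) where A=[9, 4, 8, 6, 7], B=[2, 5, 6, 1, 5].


A·B = 9·2 + 4·5 + 8·6 + 6·1 + 7·5 = 127
‖A‖ = √246 = 15.6844, ‖B‖ = √91 = 9.5394
cos = 127/(√246·√91) = 127/√22386 = 0.8488

0.8488


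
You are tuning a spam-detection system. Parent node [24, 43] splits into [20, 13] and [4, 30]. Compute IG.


Parent = [24, 43], H_parent = 0.9412
H_left = 0.9673 (n=33), H_right = 0.5226 (n=34)
H_children = (33/67)·0.9673 + (34/67)·0.5226 = 0.7416
IG = 0.9412 - 0.7416 = 0.1996

0.1996


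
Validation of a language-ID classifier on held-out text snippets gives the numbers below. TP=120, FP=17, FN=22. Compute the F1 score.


Precision = 120/137 = 0.8759
Recall = 120/142 = 0.8451
F1 = 2·P·R/(P+R) = 2·TP/(2·TP+FP+FN) = 240/(240+17+22) = 240/279 = 0.8602

0.8602


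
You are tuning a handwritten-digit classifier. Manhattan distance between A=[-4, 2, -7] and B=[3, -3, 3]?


d = |-4-3| + |2+ 3| + |-7-3|
  = 7 + 5 + 10
  = 22

22


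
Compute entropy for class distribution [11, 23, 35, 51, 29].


Probabilities: [11/149, 23/149, 35/149, 51/149, 29/149] ≈ [0.0738, 0.1544, 0.2349, 0.3423, 0.1946]
H = -((11/149)·log₂(11/149) + (23/149)·log₂(23/149) + (35/149)·log₂(35/149) + (51/149)·log₂(51/149) + (29/149)·log₂(29/149))
  = 2.1736 bits

2.1736 bits


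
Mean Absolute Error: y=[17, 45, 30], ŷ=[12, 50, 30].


Absolute errors: |17-12|=5, |45-50|=5, |30-30|=0
Sum = 10
MAE = 10/3 = 10/3

10/3


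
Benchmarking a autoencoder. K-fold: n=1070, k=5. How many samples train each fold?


Fold size = 1070/5 = 214
Training per fold = 1070 - 214 = 856

856


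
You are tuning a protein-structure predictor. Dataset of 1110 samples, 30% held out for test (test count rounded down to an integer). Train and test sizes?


Test = ⌊1110·30/100⌋ = 333
Train = 1110 - 333 = 777

Train: 777, Test: 333


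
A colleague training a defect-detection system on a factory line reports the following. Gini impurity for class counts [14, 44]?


Probabilities: [14/58, 44/58] ≈ [0.2414, 0.7586]
Σpᵢ² = (196 + 1936)/58² = 2132/3364
Gini = 1 - Σpᵢ² = 1 - 2132/3364 = 0.3662

0.3662


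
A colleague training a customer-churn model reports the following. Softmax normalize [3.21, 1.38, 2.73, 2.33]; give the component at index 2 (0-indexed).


Exponentials: e^3.21=24.7791, e^1.38=3.9749, e^2.73=15.3329, e^2.33=10.2779
Sum = 54.3648
Softmax = [0.4558, 0.0731, 0.282, 0.1891]
p[2] = 15.3329/54.3648 = 0.282

0.282


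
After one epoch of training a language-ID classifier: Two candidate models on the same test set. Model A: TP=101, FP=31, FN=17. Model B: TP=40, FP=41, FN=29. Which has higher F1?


Model A: P=101/132=0.7652, R=101/118=0.8559, F1=2PR/(P+R)=2TP/(2TP+FP+FN)=202/250=0.808
Model B: P=40/81=0.4938, R=40/69=0.5797, F1=2PR/(P+R)=2TP/(2TP+FP+FN)=80/150=0.5333
0.808 > 0.5333 → Model A

Model A


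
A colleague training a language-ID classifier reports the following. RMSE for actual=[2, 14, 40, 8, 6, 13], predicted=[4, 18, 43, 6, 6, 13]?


MSE = 33/6 = 5.5
RMSE = √(33/6) = 2.3452

2.3452


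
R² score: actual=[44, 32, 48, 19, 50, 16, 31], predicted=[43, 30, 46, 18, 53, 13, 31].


ȳ = 34.2857
SS_res = Σ(y-ŷ)² = 28
SS_tot = Σ(y-ȳ)² = 1113.43
R² = 1 - SS_res/SS_tot = 1 - 0.0251 = 0.9749

0.9749


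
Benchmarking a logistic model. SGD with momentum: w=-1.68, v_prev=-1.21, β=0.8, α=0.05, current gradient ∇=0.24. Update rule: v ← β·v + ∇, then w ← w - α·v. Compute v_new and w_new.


v_new = 0.8·-1.21 + 0.24 = -0.968 + 0.24 = -0.728
w_new = -1.68 - 0.05·-0.728 = -1.68 + 0.0364 = -1.6436

v_new=-0.728, w_new=-1.6436


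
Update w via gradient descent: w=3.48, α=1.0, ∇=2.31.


w_new = w - α·∇
= 3.48 - 1.0·2.31
= 3.48 - 2.31
= 1.17

1.17


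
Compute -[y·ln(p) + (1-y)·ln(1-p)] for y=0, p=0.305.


BCE = -[y·ln(p) + (1-y)·ln(1-p)]
= -0 - 1·ln(1-0.305)
= -ln(0.695) = 0.3638

0.3638


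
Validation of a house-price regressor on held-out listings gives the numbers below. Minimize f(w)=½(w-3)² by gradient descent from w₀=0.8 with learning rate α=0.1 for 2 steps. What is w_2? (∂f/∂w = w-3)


step 1: grad = 0.8-3 = -2.2; w = 0.8 - 0.1·(-2.2) = 1.02
step 2: grad = 1.02-3 = -1.98; w = 1.02 - 0.1·(-1.98) = 1.218

1.218


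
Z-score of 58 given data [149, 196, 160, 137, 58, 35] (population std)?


μ = 122.5, σ = 57.0636
z = (58 - 122.5)/57.0636 = -1.1303

-1.1303


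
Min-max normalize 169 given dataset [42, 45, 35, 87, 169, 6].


min=6, max=169
(169-6)/(169-6) = 163/163 = 1.0

1.0


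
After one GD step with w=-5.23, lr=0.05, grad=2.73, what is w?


w_new = w - α·∇
= -5.23 - 0.05·2.73
= -5.23 - 0.1365
= -5.3665

-5.3665


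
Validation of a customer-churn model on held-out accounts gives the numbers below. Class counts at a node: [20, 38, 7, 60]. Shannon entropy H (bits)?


Probabilities: [20/125, 38/125, 7/125, 60/125] ≈ [0.16, 0.304, 0.056, 0.48]
H = -((20/125)·log₂(20/125) + (38/125)·log₂(38/125) + (7/125)·log₂(7/125) + (60/125)·log₂(60/125))
  = 1.6864 bits

1.6864 bits


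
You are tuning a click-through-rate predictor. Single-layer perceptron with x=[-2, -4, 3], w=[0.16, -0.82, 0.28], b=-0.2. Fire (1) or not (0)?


z = (-2)·(0.16) + (-4)·(-0.82) + (3)·(0.28) - 0.2
  = 3.6
step(z) = 1 (z≥0)

1


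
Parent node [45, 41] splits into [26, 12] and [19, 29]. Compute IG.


Parent = [45, 41], H_parent = 0.9984
H_left = 0.8997 (n=38), H_right = 0.9685 (n=48)
H_children = (38/86)·0.8997 + (48/86)·0.9685 = 0.9381
IG = 0.9984 - 0.9381 = 0.0603

0.0603


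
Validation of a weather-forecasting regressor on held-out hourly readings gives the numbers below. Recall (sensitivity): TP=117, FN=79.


Recall = TP/(TP+FN)
= 117/(117+79)
= 117/196 = 59.69%

59.69%


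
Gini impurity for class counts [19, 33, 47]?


Probabilities: [19/99, 33/99, 47/99] ≈ [0.1919, 0.3333, 0.4747]
Σpᵢ² = (361 + 1089 + 2209)/99² = 3659/9801
Gini = 1 - Σpᵢ² = 1 - 3659/9801 = 0.6267

0.6267


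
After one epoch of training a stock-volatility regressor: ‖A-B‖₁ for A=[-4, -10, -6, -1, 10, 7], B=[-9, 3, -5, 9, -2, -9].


d = |-4+ 9| + |-10-3| + |-6+ 5| + |-1-9| + |10+ 2| + |7+ 9|
  = 5 + 13 + 1 + 10 + 12 + 16
  = 57

57


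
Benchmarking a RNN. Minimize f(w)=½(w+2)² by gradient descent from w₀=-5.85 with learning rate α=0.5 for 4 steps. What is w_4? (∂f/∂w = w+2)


step 1: grad = -5.85+2 = -3.85; w = -5.85 - 0.5·(-3.85) = -3.925
step 2: grad = -3.925+2 = -1.925; w = -3.925 - 0.5·(-1.925) = -2.9625
step 3: grad = -2.9625+2 = -0.9625; w = -2.9625 - 0.5·(-0.9625) = -2.48125
step 4: grad = -2.48125+2 = -0.48125; w = -2.48125 - 0.5·(-0.48125) = -2.240625

-2.240625


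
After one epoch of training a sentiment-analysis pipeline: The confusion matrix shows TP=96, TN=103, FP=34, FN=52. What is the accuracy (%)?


Accuracy = (TP+TN)/(TP+TN+FP+FN)
= (96+103)/(285)
= 199/285 = 69.82%

69.82%


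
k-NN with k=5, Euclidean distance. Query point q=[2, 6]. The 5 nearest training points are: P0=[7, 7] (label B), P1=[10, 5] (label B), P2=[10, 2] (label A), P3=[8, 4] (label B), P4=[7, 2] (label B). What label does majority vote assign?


d(q,P0) = 5.099  (label B)
d(q,P1) = 8.0623  (label B)
d(q,P2) = 8.9443  (label A)
d(q,P3) = 6.3246  (label B)
d(q,P4) = 6.4031  (label B)
Votes: A=1, B=4
Majority → B

B


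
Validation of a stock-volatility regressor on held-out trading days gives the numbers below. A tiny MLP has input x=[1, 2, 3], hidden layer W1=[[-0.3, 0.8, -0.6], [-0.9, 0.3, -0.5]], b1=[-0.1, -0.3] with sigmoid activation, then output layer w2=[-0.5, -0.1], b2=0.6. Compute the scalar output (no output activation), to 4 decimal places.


z1[0] = (-0.3)·(1) + (0.8)·(2) + (-0.6)·(3) - 0.1 = -0.6
z1[1] = (-0.9)·(1) + (0.3)·(2) + (-0.5)·(3) - 0.3 = -2.1
h = sigmoid(z1) = [0.3543, 0.1091]
output = (-0.5)·(0.3543) + (-0.1)·(0.1091) + 0.6 = 0.4119

0.4119


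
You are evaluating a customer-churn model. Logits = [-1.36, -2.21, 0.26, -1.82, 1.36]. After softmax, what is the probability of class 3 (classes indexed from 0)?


Exponentials: e^-1.36=0.2567, e^-2.21=0.1097, e^0.26=1.2969, e^-1.82=0.162, e^1.36=3.8962
Sum = 5.7215
Softmax = [0.0449, 0.0192, 0.2267, 0.0283, 0.681]
p[3] = 0.162/5.7215 = 0.0283

0.0283


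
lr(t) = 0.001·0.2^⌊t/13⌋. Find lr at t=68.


n_drops = ⌊68/13⌋ = 5
lr = 0.001·0.2^5 = 0.001·0.00032 = 0.00000032

0.00000032


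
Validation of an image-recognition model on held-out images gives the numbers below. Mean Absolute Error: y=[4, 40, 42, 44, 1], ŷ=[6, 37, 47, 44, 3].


Absolute errors: |4-6|=2, |40-37|=3, |42-47|=5, |44-44|=0, |1-3|=2
Sum = 12
MAE = 12/5 = 12/5

12/5


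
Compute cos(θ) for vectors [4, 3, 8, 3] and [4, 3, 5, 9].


A·B = 4·4 + 3·3 + 8·5 + 3·9 = 92
‖A‖ = √98 = 9.8995, ‖B‖ = √131 = 11.4455
cos = 92/(√98·√131) = 92/√12838 = 0.812

0.812


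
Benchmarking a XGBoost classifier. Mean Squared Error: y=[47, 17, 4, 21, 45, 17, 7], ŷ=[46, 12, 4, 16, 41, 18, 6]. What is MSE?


Squared errors: (47-46)²=1, (17-12)²=25, (4-4)²=0, (21-16)²=25, (45-41)²=16, (17-18)²=1, (7-6)²=1
Sum = 69
MSE = 69/7 = 69/7

69/7


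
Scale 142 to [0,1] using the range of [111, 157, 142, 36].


min=36, max=157
(142-36)/(157-36) = 106/121 = 0.876

0.876


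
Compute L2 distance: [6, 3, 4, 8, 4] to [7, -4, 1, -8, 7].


d = √((6-7)² + (3+ 4)² + (4-1)² + (8+ 8)² + (4-7)²)
  = √(1 + 49 + 9 + 256 + 9)
  = √324 = 18.0

18.0


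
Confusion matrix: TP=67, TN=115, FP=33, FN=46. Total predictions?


Total = TP + TN + FP + FN
= 67 + 115 + 33 + 46
= 261
(Predicted positive: 100, predicted negative: 161)

261


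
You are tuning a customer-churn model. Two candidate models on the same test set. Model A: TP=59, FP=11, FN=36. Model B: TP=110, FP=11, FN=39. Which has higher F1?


Model A: P=59/70=0.8429, R=59/95=0.6211, F1=2PR/(P+R)=2TP/(2TP+FP+FN)=118/165=0.7152
Model B: P=110/121=0.9091, R=110/149=0.7383, F1=2PR/(P+R)=2TP/(2TP+FP+FN)=220/270=0.8148
0.7152 < 0.8148 → Model B

Model B


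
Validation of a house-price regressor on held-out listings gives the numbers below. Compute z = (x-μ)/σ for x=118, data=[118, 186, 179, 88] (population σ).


μ = 142.75, σ = 41.2151
z = (118 - 142.75)/41.2151 = -0.6005

-0.6005


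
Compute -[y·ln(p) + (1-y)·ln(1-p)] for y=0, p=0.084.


BCE = -[y·ln(p) + (1-y)·ln(1-p)]
= -0 - 1·ln(1-0.084)
= -ln(0.916) = 0.0877

0.0877


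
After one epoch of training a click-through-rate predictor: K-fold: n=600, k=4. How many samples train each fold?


Fold size = 600/4 = 150
Training per fold = 600 - 150 = 450

450


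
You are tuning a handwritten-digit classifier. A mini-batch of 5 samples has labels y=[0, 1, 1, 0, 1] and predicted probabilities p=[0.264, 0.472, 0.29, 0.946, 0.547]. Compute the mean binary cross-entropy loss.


L[0] = -ln(1-0.264) = -ln(0.736) = 0.3065
L[1] = -ln(0.472) = 0.7508
L[2] = -ln(0.29) = 1.2379
L[3] = -ln(1-0.946) = -ln(0.054) = 2.9188
L[4] = -ln(0.547) = 0.6033
mean = (0.3065 + 0.7508 + 1.2379 + 2.9188 + 0.6033)/5 = 1.1635

1.1635


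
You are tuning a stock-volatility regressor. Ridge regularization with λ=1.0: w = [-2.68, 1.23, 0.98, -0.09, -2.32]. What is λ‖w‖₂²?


‖w‖₂² = (-2.68)² + (1.23)² + (0.98)² + (-0.09)² + (-2.32)²
     = 7.1824 + 1.5129 + 0.9604 + 0.0081 + 5.3824
     = 15.0462
λ·‖w‖₂² = 1.0·15.0462 = 15.0462

15.0462


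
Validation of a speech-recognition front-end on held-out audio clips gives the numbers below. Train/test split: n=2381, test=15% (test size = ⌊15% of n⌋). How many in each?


Test = ⌊2381·15/100⌋ = 357
Train = 2381 - 357 = 2024

Train: 2024, Test: 357


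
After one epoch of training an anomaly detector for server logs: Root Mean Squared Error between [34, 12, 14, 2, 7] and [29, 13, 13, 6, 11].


MSE = 59/5 = 11.8
RMSE = √(59/5) = 3.4351

3.4351


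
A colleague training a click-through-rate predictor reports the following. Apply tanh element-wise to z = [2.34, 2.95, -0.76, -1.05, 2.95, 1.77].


tanh(2.34) = 0.9816
tanh(2.95) = 0.9945
tanh(-0.76) = -0.6411
tanh(-1.05) = -0.7818
tanh(2.95) = 0.9945
tanh(1.77) = 0.9436
result = [0.9816, 0.9945, -0.6411, -0.7818, 0.9945, 0.9436]

[0.9816, 0.9945, -0.6411, -0.7818, 0.9945, 0.9436]


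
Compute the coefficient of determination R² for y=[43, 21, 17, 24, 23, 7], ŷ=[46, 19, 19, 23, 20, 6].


ȳ = 22.5
SS_res = Σ(y-ŷ)² = 28
SS_tot = Σ(y-ȳ)² = 695.5
R² = 1 - SS_res/SS_tot = 1 - 0.0403 = 0.9597

0.9597


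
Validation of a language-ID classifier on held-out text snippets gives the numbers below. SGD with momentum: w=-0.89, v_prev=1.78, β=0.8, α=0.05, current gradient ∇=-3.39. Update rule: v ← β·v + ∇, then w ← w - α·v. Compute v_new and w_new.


v_new = 0.8·1.78 - 3.39 = 1.424 - 3.39 = -1.966
w_new = -0.89 - 0.05·-1.966 = -0.89 + 0.0983 = -0.7917

v_new=-1.966, w_new=-0.7917


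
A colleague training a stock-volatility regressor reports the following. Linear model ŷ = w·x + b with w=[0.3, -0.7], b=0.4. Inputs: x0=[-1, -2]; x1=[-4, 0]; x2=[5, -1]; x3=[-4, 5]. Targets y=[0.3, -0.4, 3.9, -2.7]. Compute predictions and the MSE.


ŷ0 = (0.3)·(-1) + (-0.7)·(-2) + 0.4 = 1.5
ŷ1 = (0.3)·(-4) + (-0.7)·(0) + 0.4 = -0.8
ŷ2 = (0.3)·(5) + (-0.7)·(-1) + 0.4 = 2.6
ŷ3 = (0.3)·(-4) + (-0.7)·(5) + 0.4 = -4.3
errors² = [1.44, 0.16, 1.69, 2.56]
MSE = 5.8500/4 = 1.4625

1.4625


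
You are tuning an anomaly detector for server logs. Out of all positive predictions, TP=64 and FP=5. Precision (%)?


Precision = TP/(TP+FP)
= 64/(64+5)
= 64/69 = 92.75%

92.75%


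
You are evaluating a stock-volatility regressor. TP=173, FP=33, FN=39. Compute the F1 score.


Precision = 173/206 = 0.8398
Recall = 173/212 = 0.816
F1 = 2·P·R/(P+R) = 2·TP/(2·TP+FP+FN) = 346/(346+33+39) = 346/418 = 0.8278

0.8278


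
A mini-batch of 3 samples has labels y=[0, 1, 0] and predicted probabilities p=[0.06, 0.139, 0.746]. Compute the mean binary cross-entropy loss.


L[0] = -ln(1-0.06) = -ln(0.94) = 0.0619
L[1] = -ln(0.139) = 1.9733
L[2] = -ln(1-0.746) = -ln(0.254) = 1.3704
mean = (0.0619 + 1.9733 + 1.3704)/3 = 1.1352

1.1352


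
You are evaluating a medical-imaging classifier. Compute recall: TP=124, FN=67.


Recall = TP/(TP+FN)
= 124/(124+67)
= 124/191 = 64.92%

64.92%


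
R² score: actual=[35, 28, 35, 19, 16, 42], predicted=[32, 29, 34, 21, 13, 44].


ȳ = 29.1667
SS_res = Σ(y-ŷ)² = 28
SS_tot = Σ(y-ȳ)² = 510.83
R² = 1 - SS_res/SS_tot = 1 - 0.0548 = 0.9452

0.9452


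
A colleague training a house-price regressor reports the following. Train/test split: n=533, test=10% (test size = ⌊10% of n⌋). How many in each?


Test = ⌊533·10/100⌋ = 53
Train = 533 - 53 = 480

Train: 480, Test: 53


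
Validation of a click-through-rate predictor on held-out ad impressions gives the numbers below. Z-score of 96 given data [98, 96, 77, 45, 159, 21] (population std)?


μ = 82.6667, σ = 43.7671
z = (96 - 82.6667)/43.7671 = 0.3046

0.3046


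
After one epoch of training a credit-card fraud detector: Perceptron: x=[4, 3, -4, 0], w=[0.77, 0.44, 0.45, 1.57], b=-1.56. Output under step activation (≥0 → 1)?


z = (4)·(0.77) + (3)·(0.44) + (-4)·(0.45) + (0)·(1.57) - 1.56
  = 1.04
step(z) = 1 (z≥0)

1


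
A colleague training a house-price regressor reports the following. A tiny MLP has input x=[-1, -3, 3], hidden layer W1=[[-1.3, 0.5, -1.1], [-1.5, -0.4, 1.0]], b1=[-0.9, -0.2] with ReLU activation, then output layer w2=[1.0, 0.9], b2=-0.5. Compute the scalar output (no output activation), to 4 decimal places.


z1[0] = (-1.3)·(-1) + (0.5)·(-3) + (-1.1)·(3) - 0.9 = -4.4
z1[1] = (-1.5)·(-1) + (-0.4)·(-3) + (1.0)·(3) - 0.2 = 5.5
h = ReLU(z1) = [0.0, 5.5]
output = (1.0)·(0.0) + (0.9)·(5.5) - 0.5 = 4.45

4.45


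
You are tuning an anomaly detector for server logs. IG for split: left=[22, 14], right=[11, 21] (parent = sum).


Parent = [33, 35], H_parent = 0.9994
H_left = 0.9641 (n=36), H_right = 0.9284 (n=32)
H_children = (36/68)·0.9641 + (32/68)·0.9284 = 0.9473
IG = 0.9994 - 0.9473 = 0.0521

0.0521


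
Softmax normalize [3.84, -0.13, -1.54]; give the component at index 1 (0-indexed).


Exponentials: e^3.84=46.5255, e^-0.13=0.8781, e^-1.54=0.2144
Sum = 47.618
Softmax = [0.9771, 0.0184, 0.0045]
p[1] = 0.8781/47.618 = 0.0184

0.0184


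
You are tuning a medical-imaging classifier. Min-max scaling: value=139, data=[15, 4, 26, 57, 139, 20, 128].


min=4, max=139
(139-4)/(139-4) = 135/135 = 1.0

1.0


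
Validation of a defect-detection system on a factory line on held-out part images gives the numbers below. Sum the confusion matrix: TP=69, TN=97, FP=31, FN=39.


Total = TP + TN + FP + FN
= 69 + 97 + 31 + 39
= 236
(Predicted positive: 100, predicted negative: 136)

236


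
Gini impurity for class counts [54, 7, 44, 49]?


Probabilities: [54/154, 7/154, 44/154, 49/154] ≈ [0.3506, 0.0455, 0.2857, 0.3182]
Σpᵢ² = (2916 + 49 + 1936 + 2401)/154² = 7302/23716
Gini = 1 - Σpᵢ² = 1 - 7302/23716 = 0.6921

0.6921


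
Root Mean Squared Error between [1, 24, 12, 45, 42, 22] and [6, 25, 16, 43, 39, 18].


MSE = 71/6 = 11.8333
RMSE = √(71/6) = 3.44

3.44


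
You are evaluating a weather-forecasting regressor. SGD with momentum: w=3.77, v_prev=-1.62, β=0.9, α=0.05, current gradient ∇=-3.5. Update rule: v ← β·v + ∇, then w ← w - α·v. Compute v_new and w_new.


v_new = 0.9·-1.62 - 3.5 = -1.458 - 3.5 = -4.958
w_new = 3.77 - 0.05·-4.958 = 3.77 + 0.2479 = 4.0179

v_new=-4.958, w_new=4.0179


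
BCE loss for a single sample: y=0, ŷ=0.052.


BCE = -[y·ln(p) + (1-y)·ln(1-p)]
= -0 - 1·ln(1-0.052)
= -ln(0.948) = 0.0534

0.0534


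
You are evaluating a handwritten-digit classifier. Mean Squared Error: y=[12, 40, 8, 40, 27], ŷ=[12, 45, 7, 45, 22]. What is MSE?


Squared errors: (12-12)²=0, (40-45)²=25, (8-7)²=1, (40-45)²=25, (27-22)²=25
Sum = 76
MSE = 76/5 = 76/5

76/5


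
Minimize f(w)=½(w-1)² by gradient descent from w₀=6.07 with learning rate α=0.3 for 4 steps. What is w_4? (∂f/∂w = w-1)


step 1: grad = 6.07-1 = 5.07; w = 6.07 - 0.3·(5.07) = 4.549
step 2: grad = 4.549-1 = 3.549; w = 4.549 - 0.3·(3.549) = 3.4843
step 3: grad = 3.4843-1 = 2.4843; w = 3.4843 - 0.3·(2.4843) = 2.73901
step 4: grad = 2.73901-1 = 1.73901; w = 2.73901 - 0.3·(1.73901) = 2.217307

2.217307


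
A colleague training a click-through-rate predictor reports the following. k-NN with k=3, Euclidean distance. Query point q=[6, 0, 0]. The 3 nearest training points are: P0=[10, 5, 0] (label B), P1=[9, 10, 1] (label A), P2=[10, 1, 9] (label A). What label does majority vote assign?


d(q,P0) = 6.4031  (label B)
d(q,P1) = 10.4881  (label A)
d(q,P2) = 9.8995  (label A)
Votes: A=2, B=1
Majority → A

A


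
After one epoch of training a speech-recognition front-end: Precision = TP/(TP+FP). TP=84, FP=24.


Precision = TP/(TP+FP)
= 84/(84+24)
= 84/108 = 77.78%

77.78%


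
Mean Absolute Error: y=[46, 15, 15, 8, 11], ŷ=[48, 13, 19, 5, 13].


Absolute errors: |46-48|=2, |15-13|=2, |15-19|=4, |8-5|=3, |11-13|=2
Sum = 13
MAE = 13/5 = 13/5

13/5


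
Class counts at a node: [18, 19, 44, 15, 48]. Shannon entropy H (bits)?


Probabilities: [18/144, 19/144, 44/144, 15/144, 48/144] ≈ [0.125, 0.1319, 0.3056, 0.1042, 0.3333]
H = -((18/144)·log₂(18/144) + (19/144)·log₂(19/144) + (44/144)·log₂(44/144) + (15/144)·log₂(15/144) + (48/144)·log₂(48/144))
  = 2.1514 bits

2.1514 bits


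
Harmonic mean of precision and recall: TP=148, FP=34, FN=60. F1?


Precision = 148/182 = 0.8132
Recall = 148/208 = 0.7115
F1 = 2·P·R/(P+R) = 2·TP/(2·TP+FP+FN) = 296/(296+34+60) = 296/390 = 0.759

0.759


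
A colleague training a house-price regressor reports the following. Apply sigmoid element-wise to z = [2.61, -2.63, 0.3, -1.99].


σ(2.61) = 1/(1+e^-2.61) = 0.9315
σ(-2.63) = 1/(1+e^2.63) = 0.0672
σ(0.3) = 1/(1+e^-0.3) = 0.5744
σ(-1.99) = 1/(1+e^1.99) = 0.1203
result = [0.9315, 0.0672, 0.5744, 0.1203]

[0.9315, 0.0672, 0.5744, 0.1203]


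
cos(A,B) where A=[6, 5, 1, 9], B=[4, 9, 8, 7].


A·B = 6·4 + 5·9 + 1·8 + 9·7 = 140
‖A‖ = √143 = 11.9583, ‖B‖ = √210 = 14.4914
cos = 140/(√143·√210) = 140/√30030 = 0.8079

0.8079


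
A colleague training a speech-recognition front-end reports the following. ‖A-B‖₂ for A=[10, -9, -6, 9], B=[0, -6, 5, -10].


d = √((10-0)² + (-9+ 6)² + (-6-5)² + (9+ 10)²)
  = √(100 + 9 + 121 + 361)
  = √591 = 24.3105

24.3105


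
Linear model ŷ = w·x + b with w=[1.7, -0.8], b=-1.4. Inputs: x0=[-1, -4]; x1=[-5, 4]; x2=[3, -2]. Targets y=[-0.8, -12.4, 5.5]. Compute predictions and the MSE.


ŷ0 = (1.7)·(-1) + (-0.8)·(-4) - 1.4 = 0.1
ŷ1 = (1.7)·(-5) + (-0.8)·(4) - 1.4 = -13.1
ŷ2 = (1.7)·(3) + (-0.8)·(-2) - 1.4 = 5.3
errors² = [0.81, 0.49, 0.04]
MSE = 1.3400/3 = 0.4467

0.4467


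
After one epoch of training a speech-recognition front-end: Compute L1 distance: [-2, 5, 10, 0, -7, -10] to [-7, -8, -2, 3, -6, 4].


d = |-2+ 7| + |5+ 8| + |10+ 2| + |0-3| + |-7+ 6| + |-10-4|
  = 5 + 13 + 12 + 3 + 1 + 14
  = 48

48


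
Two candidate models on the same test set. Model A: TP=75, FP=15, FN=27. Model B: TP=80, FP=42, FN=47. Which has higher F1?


Model A: P=75/90=0.8333, R=75/102=0.7353, F1=2PR/(P+R)=2TP/(2TP+FP+FN)=150/192=0.7812
Model B: P=80/122=0.6557, R=80/127=0.6299, F1=2PR/(P+R)=2TP/(2TP+FP+FN)=160/249=0.6426
0.7812 > 0.6426 → Model A

Model A


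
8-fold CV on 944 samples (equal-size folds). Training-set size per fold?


Fold size = 944/8 = 118
Training per fold = 944 - 118 = 826

826


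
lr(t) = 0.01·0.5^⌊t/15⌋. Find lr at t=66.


n_drops = ⌊66/15⌋ = 4
lr = 0.01·0.5^4 = 0.01·0.0625 = 0.000625

0.000625


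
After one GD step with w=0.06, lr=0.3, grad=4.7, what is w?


w_new = w - α·∇
= 0.06 - 0.3·4.7
= 0.06 - 1.41
= -1.35

-1.35


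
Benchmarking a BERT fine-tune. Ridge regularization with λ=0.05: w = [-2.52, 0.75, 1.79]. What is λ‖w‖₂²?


‖w‖₂² = (-2.52)² + (0.75)² + (1.79)²
     = 6.3504 + 0.5625 + 3.2041
     = 10.117
λ·‖w‖₂² = 0.05·10.117 = 0.50585

0.50585


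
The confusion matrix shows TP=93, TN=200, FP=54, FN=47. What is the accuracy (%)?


Accuracy = (TP+TN)/(TP+TN+FP+FN)
= (93+200)/(394)
= 293/394 = 74.37%

74.37%


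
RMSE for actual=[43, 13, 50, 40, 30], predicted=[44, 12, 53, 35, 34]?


MSE = 52/5 = 10.4
RMSE = √(52/5) = 3.2249

3.2249


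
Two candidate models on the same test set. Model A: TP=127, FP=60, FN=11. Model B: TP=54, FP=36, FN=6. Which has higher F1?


Model A: P=127/187=0.6791, R=127/138=0.9203, F1=2PR/(P+R)=2TP/(2TP+FP+FN)=254/325=0.7815
Model B: P=54/90=0.6, R=54/60=0.9, F1=2PR/(P+R)=2TP/(2TP+FP+FN)=108/150=0.72
0.7815 > 0.72 → Model A

Model A
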